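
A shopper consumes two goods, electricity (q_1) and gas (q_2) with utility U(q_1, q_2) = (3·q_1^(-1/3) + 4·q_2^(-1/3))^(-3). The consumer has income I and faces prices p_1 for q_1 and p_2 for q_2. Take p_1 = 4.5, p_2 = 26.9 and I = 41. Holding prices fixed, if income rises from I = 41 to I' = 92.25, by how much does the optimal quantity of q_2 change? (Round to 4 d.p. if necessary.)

From the CES first-order condition, (3/4)·(q_2/q_1)^(4/3) = p_1/p_2.
Hence q_2/q_1 = ((4/3)·p_1/p_2)^(1/(4/3)), i.e. raised to the 0.75 power.
Substitute q_2 = (q_2/q_1)·q_1 into the budget: q_1* = I/(p_1 + p_2·(q_2/q_1)).
Numerically q_2/q_1 = 0.324563, so q_1* = 41/(4.5 + 26.9·0.324563) = 3.0988 and q_2* = 0.324563·3.0988 = 1.0058.
At I' = 92.25: q_2* = 2.263. Change: 2.263 − 1.0058 = 1.2572.

Δq_2* = 1.2572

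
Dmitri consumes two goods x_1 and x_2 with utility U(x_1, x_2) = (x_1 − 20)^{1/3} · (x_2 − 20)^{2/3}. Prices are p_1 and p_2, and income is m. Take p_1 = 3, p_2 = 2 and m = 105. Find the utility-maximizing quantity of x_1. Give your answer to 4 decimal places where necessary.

x_1* = 20.5556

Let x_1' = x_1−20, x_2' = x_2−20. MRS = (1/2)·x_2'/x_1' = p_1/p_2.
Substituting into the budget: x_1* = 20 + 1/3·(m − 20·p_1 − 20·p_2)/p_1, and x_2* = 20 + 2/3·(…)/p_2.
Discretionary income = 105 − 20·3 − 20·2 = 5; x_1* = 20 + 1/3·5/3 = 20.5556.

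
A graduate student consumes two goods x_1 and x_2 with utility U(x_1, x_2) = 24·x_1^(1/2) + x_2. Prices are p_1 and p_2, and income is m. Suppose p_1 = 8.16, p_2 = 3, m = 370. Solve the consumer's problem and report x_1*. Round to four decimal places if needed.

Set MRS = p_1/p_2: 12·x_1^(−1/2) = p_1/p_2.
Thus x_1* = (12·p_2/p_1)² — independent of m — with the rest of income spent on x_2.
Plugging in: x_1* = (12·3/8.16)² = 19.4637.

x_1* = 19.4637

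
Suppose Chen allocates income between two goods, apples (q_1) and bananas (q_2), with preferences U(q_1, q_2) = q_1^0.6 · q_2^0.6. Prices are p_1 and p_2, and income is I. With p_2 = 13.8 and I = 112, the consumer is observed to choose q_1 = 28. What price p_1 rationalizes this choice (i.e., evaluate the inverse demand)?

p_1 = 2

MU_q_1/MU_q_2 = (0.6·q_2)/(0.6·q_1); tangency sets this equal to p_1/p_2.
Rearranging, p_2·q_2 = p_1·q_1. Substituting into the budget gives p_1·q_1·(1 + 1) = I.
Demand: q_1*(p_1,p_2,I) = 0.5·I/p_1 and q_2* = 0.5·I/p_2.
Set q_1* = 28 in the demand function and solve for p_1: p_1 = 2.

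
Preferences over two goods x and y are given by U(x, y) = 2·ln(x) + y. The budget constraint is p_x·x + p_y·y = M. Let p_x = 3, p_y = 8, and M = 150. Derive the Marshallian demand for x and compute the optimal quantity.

x* = 5.3333

MU_x = 2/x, MU_y = 1. Tangency: 2/x = p_x/p_y.
So x*(p_x,p_y) = 2·p_y/p_x, independent of income; and y* = (M − 2·p_y)/p_y.
At the given prices: x* = 2·8/3 = 5.3333.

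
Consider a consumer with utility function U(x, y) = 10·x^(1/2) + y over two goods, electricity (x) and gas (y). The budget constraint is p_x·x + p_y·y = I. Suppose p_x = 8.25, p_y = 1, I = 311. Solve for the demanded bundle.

Thus x* = (5·p_y/p_x)² — independent of I — with the rest of income spent on y.
Plugging in: x* = (5·1/8.25)² = 0.3673, y* = 307.9697.

x* = 0.3673, y* = 307.9697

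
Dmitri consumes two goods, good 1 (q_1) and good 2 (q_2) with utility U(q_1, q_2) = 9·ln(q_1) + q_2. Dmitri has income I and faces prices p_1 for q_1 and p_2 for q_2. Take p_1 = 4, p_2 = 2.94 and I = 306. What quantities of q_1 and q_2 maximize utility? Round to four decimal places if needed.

So q_1*(p_1,p_2) = 9·p_2/p_1, independent of income; and q_2* = (I − 9·p_2)/p_2.
At the given prices: q_1* = 9·2.94/4 = 6.615, and q_2* = 95.0816.

q_1* = 6.615, q_2* = 95.0816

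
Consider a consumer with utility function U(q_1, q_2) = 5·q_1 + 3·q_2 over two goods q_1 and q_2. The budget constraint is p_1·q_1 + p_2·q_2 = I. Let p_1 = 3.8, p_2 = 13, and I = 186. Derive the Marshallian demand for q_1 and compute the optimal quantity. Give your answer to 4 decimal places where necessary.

q_1* = 48.9474

Linear utility — the consumer picks whichever good has higher MU/price: 5/3.8 = 1.3158 vs 3/13 = 0.2308.
q_1 gives more utility per dollar, so spend all income on q_1: q_1* = I/p_1, q_2* = 0.
Numerically: q_1* = 48.9474, q_2* = 0.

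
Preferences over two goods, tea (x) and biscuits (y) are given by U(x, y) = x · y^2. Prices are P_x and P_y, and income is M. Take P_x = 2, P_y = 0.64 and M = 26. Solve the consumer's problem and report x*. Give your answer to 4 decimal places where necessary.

x* = 4.3333

Tangency: MRS = (1/2)·y/x = P_x/P_y.
Rearranging, P_y·y = 2·P_x·x. Substituting into the budget gives P_x·x·(1 + 2) = M.
Demand: x*(P_x,P_y,M) = 1/3·M/P_x and y* = 2/3·M/P_y.
At P_x=2, P_y=0.64, M=26: x* = 1/3·26/2 = 4.3333.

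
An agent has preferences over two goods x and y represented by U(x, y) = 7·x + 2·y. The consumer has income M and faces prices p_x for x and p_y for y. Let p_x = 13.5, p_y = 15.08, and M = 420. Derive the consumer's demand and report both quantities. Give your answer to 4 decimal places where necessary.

x* = 31.1111, y* = 0

Perfect substitutes: compare marginal utility per dollar. 7/p_x vs 2/p_y → 0.5185 vs 0.1326.
x gives more utility per dollar, so spend all income on x: x* = M/p_x, y* = 0.
Numerically: x* = 31.1111, y* = 0.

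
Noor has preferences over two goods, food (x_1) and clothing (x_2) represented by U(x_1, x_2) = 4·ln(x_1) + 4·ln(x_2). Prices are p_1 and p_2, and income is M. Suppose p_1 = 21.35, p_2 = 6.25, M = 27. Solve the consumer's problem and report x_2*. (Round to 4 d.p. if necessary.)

x_2* = 2.16

Tangency: MRS = x_2/x_1 = p_1/p_2.
So 4·p_2·x_2 = 4·p_1·x_1; combined with the budget, a share 0.5 of income goes to x_1.
Demand: x_1*(p_1,p_2,M) = 0.5·M/p_1 and x_2* = 0.5·M/p_2.
At p_1=21.35, p_2=6.25, M=27: x_2* = 0.5·27/6.25 = 2.16.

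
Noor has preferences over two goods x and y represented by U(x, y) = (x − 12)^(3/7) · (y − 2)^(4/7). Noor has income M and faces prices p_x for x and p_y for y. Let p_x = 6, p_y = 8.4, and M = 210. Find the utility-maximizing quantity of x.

After buying the subsistence bundle (12, 2), a share 3/7 of the remaining income goes to x: x* = 12 + 3/7·(M − 12p_x − 2p_y)/p_x.
Discretionary income = 210 − 12·6 − 2·8.4 = 121.2; x* = 12 + 3/7·121.2/6 = 20.6571.

x* = 20.6571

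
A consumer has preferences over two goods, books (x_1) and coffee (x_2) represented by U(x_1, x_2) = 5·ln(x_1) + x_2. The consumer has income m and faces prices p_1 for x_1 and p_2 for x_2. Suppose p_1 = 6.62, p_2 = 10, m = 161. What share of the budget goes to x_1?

MU_x_1 = 5/x_1, MU_x_2 = 1. Tangency: 5/x_1 = p_1/p_2.
So x_1*(p_1,p_2) = 5·p_2/p_1, independent of income; and x_2* = (m − 5·p_2)/p_2.
At the given prices: x_1* = 5·10/6.62 = 7.5529, and x_2* = 11.1.
Expenditure on x_1: 6.62·7.5529 = 50; share = 0.3106.

share on x_1 = 0.3106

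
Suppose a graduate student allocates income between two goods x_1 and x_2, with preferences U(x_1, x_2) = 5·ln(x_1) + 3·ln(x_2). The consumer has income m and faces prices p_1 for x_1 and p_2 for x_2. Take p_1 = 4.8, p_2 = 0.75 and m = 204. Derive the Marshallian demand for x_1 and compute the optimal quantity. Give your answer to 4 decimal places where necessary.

Demand: x_1*(p_1,p_2,m) = 0.625·m/p_1 and x_2* = 0.375·m/p_2.
At p_1=4.8, p_2=0.75, m=204: x_1* = 0.625·204/4.8 = 26.5625.

x_1* = 26.5625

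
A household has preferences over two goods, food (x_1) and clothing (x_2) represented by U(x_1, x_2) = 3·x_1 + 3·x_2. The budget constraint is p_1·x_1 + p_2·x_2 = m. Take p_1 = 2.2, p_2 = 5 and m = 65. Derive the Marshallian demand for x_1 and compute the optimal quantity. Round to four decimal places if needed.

Perfect substitutes: compare marginal utility per dollar. 3/p_1 vs 3/p_2 → 1.3636 vs 0.6.
x_1 gives more utility per dollar, so spend all income on x_1: x_1* = m/p_1, x_2* = 0.
Numerically: x_1* = 29.5455, x_2* = 0.

x_1* = 29.5455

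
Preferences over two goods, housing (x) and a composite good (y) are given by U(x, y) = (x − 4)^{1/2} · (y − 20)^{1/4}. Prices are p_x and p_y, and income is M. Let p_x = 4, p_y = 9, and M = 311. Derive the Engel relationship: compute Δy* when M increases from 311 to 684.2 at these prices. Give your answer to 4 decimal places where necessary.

Discretionary income = 311 − 4·4 − 20·9 = 115; y* = 20 + 1/3·115/9 = 24.2593.
At M' = 684.2: y* = 38.0815. Change: 38.0815 − 24.2593 = 13.8222.

Δy* = 13.8222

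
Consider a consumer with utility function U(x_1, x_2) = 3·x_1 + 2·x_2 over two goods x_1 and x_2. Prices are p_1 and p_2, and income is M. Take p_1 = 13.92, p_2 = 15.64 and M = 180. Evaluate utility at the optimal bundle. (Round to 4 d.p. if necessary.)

V = 38.7931

Perfect substitutes: compare marginal utility per dollar. 3/p_1 vs 2/p_2 → 0.2155 vs 0.1279.
x_1 gives more utility per dollar, so spend all income on x_1: x_1* = M/p_1, x_2* = 0.
Numerically: x_1* = 12.931, x_2* = 0.
Utility at the optimum: U(12.931, 0) = 38.7931.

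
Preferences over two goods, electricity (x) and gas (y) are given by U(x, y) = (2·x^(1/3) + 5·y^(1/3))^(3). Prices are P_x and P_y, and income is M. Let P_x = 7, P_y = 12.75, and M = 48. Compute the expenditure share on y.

share on y = 0.7455

Substitute y = (y/x)·x into the budget: x* = M/(P_x + P_y·(y/x)).
Numerically y/x = 1.608021, so x* = 48/(7 + 12.75·1.608021) = 1.7453 and y* = 1.608021·1.7453 = 2.8065.
Expenditure on y: 12.75·2.8065 = 35.7828; share = 0.7455.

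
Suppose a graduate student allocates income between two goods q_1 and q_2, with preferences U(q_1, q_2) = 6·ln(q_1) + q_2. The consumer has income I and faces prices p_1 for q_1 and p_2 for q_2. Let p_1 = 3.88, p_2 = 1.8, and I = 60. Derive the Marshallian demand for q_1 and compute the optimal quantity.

Set MRS = p_1/p_2: (6/q_1)/1 = p_1/p_2.
So q_1*(p_1,p_2) = 6·p_2/p_1, independent of income; and q_2* = (I − 6·p_2)/p_2.
At the given prices: q_1* = 6·1.8/3.88 = 2.7835.

q_1* = 2.7835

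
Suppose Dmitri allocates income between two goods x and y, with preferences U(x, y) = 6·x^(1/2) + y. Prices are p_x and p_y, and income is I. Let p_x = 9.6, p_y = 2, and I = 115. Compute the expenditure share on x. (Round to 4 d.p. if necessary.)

MU_x = 3/√x, MU_y = 1. Tangency: 3/√x = p_x/p_y.
Thus x* = (3·p_y/p_x)² — independent of I — with the rest of income spent on y.
Plugging in: x* = (3·2/9.6)² = 0.3906, y* = 55.625.
Expenditure on x: 9.6·0.3906 = 3.75; share = 0.0326.

share on x = 0.0326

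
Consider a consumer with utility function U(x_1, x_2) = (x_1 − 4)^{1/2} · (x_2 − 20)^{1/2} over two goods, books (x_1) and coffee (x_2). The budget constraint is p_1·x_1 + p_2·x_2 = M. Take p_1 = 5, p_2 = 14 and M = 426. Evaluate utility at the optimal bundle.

MRS = (x_2−20)/(x_1−4). Tangency with p_1/p_2 gives x_2−20 = (p_1/p_2)·(x_1−4).
Substituting into the budget: x_1* = 4 + 0.5·(M − 4·p_1 − 20·p_2)/p_1, and x_2* = 20 + 0.5·(…)/p_2.
Discretionary income = 426 − 4·5 − 20·14 = 126; x_1* = 4 + 0.5·126/5 = 16.6; x_2* = 20 + 0.5·126/14 = 24.5.
Utility at the optimum: U(16.6, 24.5) = 7.5299.

V = 7.5299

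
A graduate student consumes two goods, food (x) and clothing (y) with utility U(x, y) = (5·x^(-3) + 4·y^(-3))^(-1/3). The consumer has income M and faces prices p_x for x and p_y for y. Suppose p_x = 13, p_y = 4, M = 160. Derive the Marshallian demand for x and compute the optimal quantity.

x* = 8.8499

MRS = MU_x/MU_y = (5/4)·(y/x)^(4). Set equal to p_x/p_y.
Hence y/x = ((4/5)·p_x/p_y)^(1/(4)), i.e. raised to the 0.25 power.
With the ratio pinned down, the budget gives x* = M/(p_x + p_y·(y/x)) and y* = (y/x)·x*.
Numerically y/x = 1.269823, so x* = 160/(13 + 4·1.269823) = 8.8499.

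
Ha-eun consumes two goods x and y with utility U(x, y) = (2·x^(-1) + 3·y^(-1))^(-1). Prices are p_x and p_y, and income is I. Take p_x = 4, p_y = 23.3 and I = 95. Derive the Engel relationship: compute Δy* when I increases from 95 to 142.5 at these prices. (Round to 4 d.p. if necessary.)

Δy* = 1.5233

Numerically y/x = 0.507455, so x* = 95/(4 + 23.3·0.507455) = 6.0037 and y* = 0.507455·6.0037 = 3.0466.
At I' = 142.5: y* = 4.5699. Change: 4.5699 − 3.0466 = 1.5233.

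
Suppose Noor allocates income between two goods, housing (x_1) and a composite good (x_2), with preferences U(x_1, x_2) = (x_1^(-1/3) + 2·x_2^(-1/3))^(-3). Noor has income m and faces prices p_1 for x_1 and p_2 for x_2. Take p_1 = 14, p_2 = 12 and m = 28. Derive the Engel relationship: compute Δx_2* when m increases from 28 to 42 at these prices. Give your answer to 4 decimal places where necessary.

From the CES first-order condition, (1/2)·(x_2/x_1)^(4/3) = p_1/p_2.
Hence x_2/x_1 = (2·p_1/p_2)^(1/(4/3)), i.e. raised to the 0.75 power.
Substitute x_2 = (x_2/x_1)·x_1 into the budget: x_1* = m/(p_1 + p_2·(x_2/x_1)).
Numerically x_2/x_1 = 1.887916, so x_1* = 28/(14 + 12·1.887916) = 0.7639 and x_2* = 1.887916·0.7639 = 1.4421.
At m' = 42: x_2* = 2.1632. Change: 2.1632 − 1.4421 = 0.7211.

Δx_2* = 0.7211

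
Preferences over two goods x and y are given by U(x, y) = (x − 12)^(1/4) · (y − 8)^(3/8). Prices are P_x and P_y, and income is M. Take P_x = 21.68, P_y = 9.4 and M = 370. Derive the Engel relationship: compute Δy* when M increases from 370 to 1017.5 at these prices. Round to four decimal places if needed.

Δy* = 41.3298

This is Cobb-Douglas in (x−12, y−8): tangency gives 0.25·P_y·(y−8) = 0.375·P_x·(x−12).
After buying the subsistence bundle (12, 8), a share 0.4 of the remaining income goes to x: x* = 12 + 0.4·(M − 12P_x − 8P_y)/P_x.
Discretionary income = 370 − 12·21.68 − 8·9.4 = 34.64; y* = 8 + 0.6·34.64/9.4 = 10.2111.
At M' = 1017.5: y* = 51.5409. Change: 51.5409 − 10.2111 = 41.3298.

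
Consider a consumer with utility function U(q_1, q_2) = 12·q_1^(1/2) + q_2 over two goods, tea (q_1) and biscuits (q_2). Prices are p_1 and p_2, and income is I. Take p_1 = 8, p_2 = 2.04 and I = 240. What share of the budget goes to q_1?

share on q_1 = 0.078

MU_q_1 = 6/√q_1, MU_q_2 = 1. Tangency: 6/√q_1 = p_1/p_2.
Thus q_1* = (6·p_2/p_1)² — independent of I — with the rest of income spent on q_2.
Plugging in: q_1* = (6·2.04/8)² = 2.3409, q_2* = 108.4671.
Expenditure on q_1: 8·2.3409 = 18.7272; share = 0.078.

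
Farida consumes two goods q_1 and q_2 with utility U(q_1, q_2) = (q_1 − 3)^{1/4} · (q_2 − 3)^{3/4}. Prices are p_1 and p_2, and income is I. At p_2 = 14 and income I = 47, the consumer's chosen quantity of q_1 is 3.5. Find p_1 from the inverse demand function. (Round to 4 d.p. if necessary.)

p_1 = 1

This is Cobb-Douglas in (q_1−3, q_2−3): tangency gives 0.25·p_2·(q_2−3) = 0.75·p_1·(q_1−3).
After buying the subsistence bundle (3, 3), a share 0.25 of the remaining income goes to q_1: q_1* = 3 + 0.25·(I − 3p_1 − 3p_2)/p_1.
Set q_1* = 3.5 in the demand function and solve for p_1: p_1 = 1.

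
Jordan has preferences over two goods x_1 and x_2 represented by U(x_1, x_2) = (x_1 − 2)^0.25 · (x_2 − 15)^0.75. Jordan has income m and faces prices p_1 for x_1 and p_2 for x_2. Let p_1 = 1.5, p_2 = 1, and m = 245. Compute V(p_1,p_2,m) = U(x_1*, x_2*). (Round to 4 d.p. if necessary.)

Substituting into the budget: x_1* = 2 + 0.25·(m − 2·p_1 − 15·p_2)/p_1, and x_2* = 15 + 0.75·(…)/p_2.
Discretionary income = 245 − 2·1.5 − 15·1 = 227; x_1* = 2 + 0.25·227/1.5 = 39.8333; x_2* = 15 + 0.75·227/1 = 185.25.
Utility at the optimum: U(39.8333, 185.25) = 116.8918.

V = 116.8918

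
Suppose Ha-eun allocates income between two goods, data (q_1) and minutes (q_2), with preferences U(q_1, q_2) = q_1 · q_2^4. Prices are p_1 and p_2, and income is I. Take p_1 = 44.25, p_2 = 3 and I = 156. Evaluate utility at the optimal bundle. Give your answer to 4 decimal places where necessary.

V = 2111614.5289

The MRS is (1/4)·q_2/q_1. Set MRS = p_1/p_2.
Rearranging, p_2·q_2 = 4·p_1·q_1. Substituting into the budget gives p_1·q_1·(1 + 4) = I.
Demand: q_1*(p_1,p_2,I) = 0.2·I/p_1 and q_2* = 0.8·I/p_2.
At p_1=44.25, p_2=3, I=156: q_1* = 0.2·156/44.25 = 0.7051, q_2* = 41.6.
Utility at the optimum: U(0.7051, 41.6) = 2111614.5289.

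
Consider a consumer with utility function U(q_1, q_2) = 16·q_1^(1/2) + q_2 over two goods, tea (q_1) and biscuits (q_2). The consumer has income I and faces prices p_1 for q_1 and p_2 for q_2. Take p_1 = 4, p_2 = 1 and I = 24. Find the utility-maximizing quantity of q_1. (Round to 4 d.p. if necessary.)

q_1* = 4

Set MRS = p_1/p_2: 8·q_1^(−1/2) = p_1/p_2.
Thus q_1* = (8·p_2/p_1)² — independent of I — with the rest of income spent on q_2.
Plugging in: q_1* = (8·1/4)² = 4.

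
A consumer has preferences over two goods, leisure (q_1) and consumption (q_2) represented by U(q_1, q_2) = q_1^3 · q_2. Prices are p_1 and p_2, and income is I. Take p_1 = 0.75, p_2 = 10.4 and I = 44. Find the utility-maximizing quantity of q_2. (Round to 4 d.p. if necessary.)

Tangency: MRS = 3·q_2/q_1 = p_1/p_2.
So 3·p_2·q_2 = p_1·q_1; combined with the budget, a share 0.75 of income goes to q_1.
Demand: q_1*(p_1,p_2,I) = 0.75·I/p_1 and q_2* = 0.25·I/p_2.
At p_1=0.75, p_2=10.4, I=44: q_2* = 0.25·44/10.4 = 1.0577.

q_2* = 1.0577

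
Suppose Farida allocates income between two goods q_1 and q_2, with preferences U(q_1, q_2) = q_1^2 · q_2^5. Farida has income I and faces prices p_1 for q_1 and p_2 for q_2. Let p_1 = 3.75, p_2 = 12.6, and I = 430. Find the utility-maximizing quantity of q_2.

MU_q_1/MU_q_2 = (2·q_2)/(5·q_1); tangency sets this equal to p_1/p_2.
So 2·p_2·q_2 = 5·p_1·q_1; combined with the budget, a share 2/7 of income goes to q_1.
Demand: q_1*(p_1,p_2,I) = 2/7·I/p_1 and q_2* = 5/7·I/p_2.
At p_1=3.75, p_2=12.6, I=430: q_2* = 5/7·430/12.6 = 24.3764.

q_2* = 24.3764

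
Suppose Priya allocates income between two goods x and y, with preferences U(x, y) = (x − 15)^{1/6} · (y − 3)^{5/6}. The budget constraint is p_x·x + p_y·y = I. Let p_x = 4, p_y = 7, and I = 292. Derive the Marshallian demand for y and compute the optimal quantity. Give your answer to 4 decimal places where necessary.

y* = 28.119

MRS = (1/5)·(y−3)/(x−15). Tangency with p_x/p_y gives y−3 = 5·(p_x/p_y)·(x−15).
Substituting into the budget: x* = 15 + 1/6·(I − 15·p_x − 3·p_y)/p_x, and y* = 3 + 5/6·(…)/p_y.
Discretionary income = 292 − 15·4 − 3·7 = 211; y* = 3 + 5/6·211/7 = 28.119.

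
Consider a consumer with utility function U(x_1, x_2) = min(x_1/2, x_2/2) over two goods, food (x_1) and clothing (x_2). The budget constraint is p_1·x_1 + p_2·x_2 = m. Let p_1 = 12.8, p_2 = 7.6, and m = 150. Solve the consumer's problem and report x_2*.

With perfect complements, no substitution: consume in ratio x_1:x_2 = 2:2.
Budget: p_1·x_1 + p_2·x_1 = m, so (2·p_1 + 2·p_2)·x_1 = 2·m.
Demand: x_1*(p_1,p_2,m) = 2·m/(2·p_1 + 2·p_2), x_2* = 2·m/(2·p_1 + 2·p_2).
Here 2·12.8 + 2·7.6 = 40.8, giving x_2* = 7.3529.

x_2* = 7.3529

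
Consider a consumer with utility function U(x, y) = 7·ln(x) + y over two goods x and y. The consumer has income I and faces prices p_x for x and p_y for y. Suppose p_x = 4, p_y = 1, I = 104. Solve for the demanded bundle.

x* = 1.75, y* = 97

Set MRS = p_x/p_y: (7/x)/1 = p_x/p_y.
So x*(p_x,p_y) = 7·p_y/p_x, independent of income; and y* = (I − 7·p_y)/p_y.
At the given prices: x* = 7·1/4 = 1.75, and y* = 97.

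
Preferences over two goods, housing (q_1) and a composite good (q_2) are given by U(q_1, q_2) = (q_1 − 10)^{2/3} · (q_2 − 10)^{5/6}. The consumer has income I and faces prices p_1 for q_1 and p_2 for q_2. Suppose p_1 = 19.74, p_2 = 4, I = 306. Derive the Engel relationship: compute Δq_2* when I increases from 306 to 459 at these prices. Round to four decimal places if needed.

Δq_2* = 21.25

Substituting into the budget: q_1* = 10 + 4/9·(I − 10·p_1 − 10·p_2)/p_1, and q_2* = 10 + 5/9·(…)/p_2.
Discretionary income = 306 − 10·19.74 − 10·4 = 68.6; q_2* = 10 + 5/9·68.6/4 = 19.5278.
At I' = 459: q_2* = 40.7778. Change: 40.7778 − 19.5278 = 21.25.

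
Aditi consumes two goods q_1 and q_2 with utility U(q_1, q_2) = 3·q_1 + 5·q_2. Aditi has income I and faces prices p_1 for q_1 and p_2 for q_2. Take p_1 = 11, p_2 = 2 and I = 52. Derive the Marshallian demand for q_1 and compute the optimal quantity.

q_1* = 0

Numerically: q_1* = 0, q_2* = 26.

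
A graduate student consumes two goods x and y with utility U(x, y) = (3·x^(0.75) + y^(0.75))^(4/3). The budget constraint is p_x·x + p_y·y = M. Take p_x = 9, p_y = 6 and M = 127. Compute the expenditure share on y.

share on y = 0.04

MRS = MU_x/MU_y = 3·(y/x)^(0.25). Set equal to p_x/p_y.
Hence y/x = ((1/3)·p_x/p_y)^(1/(0.25)), i.e. raised to the 4 power.
Substitute y = (y/x)·x into the budget: x* = M/(p_x + p_y·(y/x)).
Numerically y/x = 0.0625, so x* = 127/(9 + 6·0.0625) = 13.5467 and y* = 0.0625·13.5467 = 0.8467.
Expenditure on y: 6·0.8467 = 5.08; share = 0.04.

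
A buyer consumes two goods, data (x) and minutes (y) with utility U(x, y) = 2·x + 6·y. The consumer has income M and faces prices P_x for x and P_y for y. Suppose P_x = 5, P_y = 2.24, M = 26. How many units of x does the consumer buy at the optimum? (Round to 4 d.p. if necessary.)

Perfect substitutes: compare marginal utility per dollar. 2/P_x vs 6/P_y → 0.4 vs 2.6786.
y gives more utility per dollar, so spend all income on y: y* = M/P_y, x* = 0.
Numerically: x* = 0, y* = 11.6071.

x* = 0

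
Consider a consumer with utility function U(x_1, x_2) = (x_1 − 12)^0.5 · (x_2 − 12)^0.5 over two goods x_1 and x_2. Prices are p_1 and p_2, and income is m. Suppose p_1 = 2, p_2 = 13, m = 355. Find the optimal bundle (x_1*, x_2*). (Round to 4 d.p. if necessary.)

MRS = (x_2−12)/(x_1−12). Tangency with p_1/p_2 gives x_2−12 = (p_1/p_2)·(x_1−12).
Substituting into the budget: x_1* = 12 + 0.5·(m − 12·p_1 − 12·p_2)/p_1, and x_2* = 12 + 0.5·(…)/p_2.
Discretionary income = 355 − 12·2 − 12·13 = 175; x_1* = 12 + 0.5·175/2 = 55.75; x_2* = 12 + 0.5·175/13 = 18.7308.

x_1* = 55.75, x_2* = 18.7308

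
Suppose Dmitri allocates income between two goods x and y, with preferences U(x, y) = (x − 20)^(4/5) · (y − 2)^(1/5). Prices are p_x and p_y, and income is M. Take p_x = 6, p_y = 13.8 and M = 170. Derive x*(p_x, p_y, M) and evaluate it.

MRS = 4·(y−2)/(x−20). Tangency with p_x/p_y gives y−2 = (1/4)·(p_x/p_y)·(x−20).
Substituting into the budget: x* = 20 + 0.8·(M − 20·p_x − 2·p_y)/p_x, and y* = 2 + 0.2·(…)/p_y.
Discretionary income = 170 − 20·6 − 2·13.8 = 22.4; x* = 20 + 0.8·22.4/6 = 22.9867.

x* = 22.9867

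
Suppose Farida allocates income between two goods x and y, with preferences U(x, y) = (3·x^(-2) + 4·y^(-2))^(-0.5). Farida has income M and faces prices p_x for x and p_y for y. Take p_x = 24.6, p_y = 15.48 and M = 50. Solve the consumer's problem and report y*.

From the CES first-order condition, (3/4)·(y/x)^(3) = p_x/p_y.
Solve for the ratio: y/x = [(4/3)·p_x/p_y]^(1/3).
Substitute y = (y/x)·x into the budget: x* = M/(p_x + p_y·(y/x)).
Numerically y/x = 1.284402, so x* = 50/(24.6 + 15.48·1.284402) = 1.124 and y* = 1.284402·1.124 = 1.4437.

y* = 1.4437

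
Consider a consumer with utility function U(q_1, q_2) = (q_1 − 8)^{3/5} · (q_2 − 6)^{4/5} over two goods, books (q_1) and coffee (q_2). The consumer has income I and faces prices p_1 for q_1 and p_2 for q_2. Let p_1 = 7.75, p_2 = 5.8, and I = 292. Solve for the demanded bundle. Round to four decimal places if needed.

q_1* = 18.7945, q_2* = 25.2315

MRS = (3/4)·(q_2−6)/(q_1−8). Tangency with p_1/p_2 gives q_2−6 = (4/3)·(p_1/p_2)·(q_1−8).
Substituting into the budget: q_1* = 8 + 3/7·(I − 8·p_1 − 6·p_2)/p_1, and q_2* = 6 + 4/7·(…)/p_2.
Discretionary income = 292 − 8·7.75 − 6·5.8 = 195.2; q_1* = 8 + 3/7·195.2/7.75 = 18.7945; q_2* = 6 + 4/7·195.2/5.8 = 25.2315.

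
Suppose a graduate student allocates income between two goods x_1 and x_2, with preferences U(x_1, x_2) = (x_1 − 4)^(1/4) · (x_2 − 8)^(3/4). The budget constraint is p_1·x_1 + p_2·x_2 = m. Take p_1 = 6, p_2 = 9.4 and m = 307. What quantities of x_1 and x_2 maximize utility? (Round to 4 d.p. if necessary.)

x_1* = 12.6583, x_2* = 24.5798

MRS = (1/3)·(x_2−8)/(x_1−4). Tangency with p_1/p_2 gives x_2−8 = 3·(p_1/p_2)·(x_1−4).
Substituting into the budget: x_1* = 4 + 0.25·(m − 4·p_1 − 8·p_2)/p_1, and x_2* = 8 + 0.75·(…)/p_2.
Discretionary income = 307 − 4·6 − 8·9.4 = 207.8; x_1* = 4 + 0.25·207.8/6 = 12.6583; x_2* = 8 + 0.75·207.8/9.4 = 24.5798.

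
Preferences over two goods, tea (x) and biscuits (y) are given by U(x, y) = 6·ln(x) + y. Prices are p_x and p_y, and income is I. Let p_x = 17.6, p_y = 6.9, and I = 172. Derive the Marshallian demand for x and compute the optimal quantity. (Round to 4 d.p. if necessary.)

x* = 2.3523

MU_x = 6/x, MU_y = 1. Tangency: 6/x = p_x/p_y.
So x*(p_x,p_y) = 6·p_y/p_x, independent of income; and y* = (I − 6·p_y)/p_y.
At the given prices: x* = 6·6.9/17.6 = 2.3523.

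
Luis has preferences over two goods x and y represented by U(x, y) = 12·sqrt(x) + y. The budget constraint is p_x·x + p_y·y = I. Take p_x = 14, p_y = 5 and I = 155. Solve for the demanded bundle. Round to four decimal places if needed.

x* = 4.5918, y* = 18.1429

Plugging in: x* = (6·5/14)² = 4.5918, y* = 18.1429.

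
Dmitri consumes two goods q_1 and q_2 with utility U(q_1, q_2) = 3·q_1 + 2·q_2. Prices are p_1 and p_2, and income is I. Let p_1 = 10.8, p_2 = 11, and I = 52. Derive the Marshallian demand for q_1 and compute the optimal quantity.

q_1 gives more utility per dollar, so spend all income on q_1: q_1* = I/p_1, q_2* = 0.
Numerically: q_1* = 4.8148, q_2* = 0.

q_1* = 4.8148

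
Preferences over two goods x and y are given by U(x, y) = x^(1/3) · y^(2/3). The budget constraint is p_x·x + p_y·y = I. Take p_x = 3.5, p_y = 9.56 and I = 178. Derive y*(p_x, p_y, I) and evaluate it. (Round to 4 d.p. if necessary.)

MU_x/MU_y = (1/3·y)/(2/3·x); tangency sets this equal to p_x/p_y.
So 1/3·p_y·y = 2/3·p_x·x; combined with the budget, a share 1/3 of income goes to x.
Demand: x*(p_x,p_y,I) = 1/3·I/p_x and y* = 2/3·I/p_y.
At p_x=3.5, p_y=9.56, I=178: y* = 2/3·178/9.56 = 12.4128.

y* = 12.4128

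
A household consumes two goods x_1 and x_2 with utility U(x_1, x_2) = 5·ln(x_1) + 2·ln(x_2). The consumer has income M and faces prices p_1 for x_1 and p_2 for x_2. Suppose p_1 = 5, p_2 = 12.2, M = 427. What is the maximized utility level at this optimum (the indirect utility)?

V = 25.1595

The MRS is (5/2)·x_2/x_1. Set MRS = p_1/p_2.
Rearranging, p_2·x_2 = (2/5)·p_1·x_1. Substituting into the budget gives p_1·x_1·(1 + (2/5)) = M.
Demand: x_1*(p_1,p_2,M) = 5/7·M/p_1 and x_2* = 2/7·M/p_2.
At p_1=5, p_2=12.2, M=427: x_1* = 5/7·427/5 = 61, x_2* = 10.
Utility at the optimum: U(61, 10) = 25.1595.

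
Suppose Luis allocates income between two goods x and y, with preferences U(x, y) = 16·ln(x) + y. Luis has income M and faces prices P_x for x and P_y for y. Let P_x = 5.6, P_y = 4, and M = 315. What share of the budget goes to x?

share on x = 0.2032

MU_x = 16/x, MU_y = 1. Tangency: 16/x = P_x/P_y.
So x*(P_x,P_y) = 16·P_y/P_x, independent of income; and y* = (M − 16·P_y)/P_y.
At the given prices: x* = 16·4/5.6 = 11.4286, and y* = 62.75.
Expenditure on x: 5.6·11.4286 = 64; share = 0.2032.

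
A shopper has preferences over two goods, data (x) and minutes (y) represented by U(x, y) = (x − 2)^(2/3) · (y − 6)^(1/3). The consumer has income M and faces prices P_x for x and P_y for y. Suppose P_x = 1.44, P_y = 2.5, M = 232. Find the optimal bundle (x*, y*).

x* = 101.1296, y* = 34.5493

Let x' = x−2, y' = y−6. MRS = 2·y'/x' = P_x/P_y.
Substituting into the budget: x* = 2 + 2/3·(M − 2·P_x − 6·P_y)/P_x, and y* = 6 + 1/3·(…)/P_y.
Discretionary income = 232 − 2·1.44 − 6·2.5 = 214.12; x* = 2 + 2/3·214.12/1.44 = 101.1296; y* = 6 + 1/3·214.12/2.5 = 34.5493.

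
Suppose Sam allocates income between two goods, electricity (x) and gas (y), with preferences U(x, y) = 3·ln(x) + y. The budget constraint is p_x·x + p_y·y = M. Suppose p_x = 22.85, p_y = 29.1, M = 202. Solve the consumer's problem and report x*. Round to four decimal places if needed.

So x*(p_x,p_y) = 3·p_y/p_x, independent of income; and y* = (M − 3·p_y)/p_y.
At the given prices: x* = 3·29.1/22.85 = 3.8206.

x* = 3.8206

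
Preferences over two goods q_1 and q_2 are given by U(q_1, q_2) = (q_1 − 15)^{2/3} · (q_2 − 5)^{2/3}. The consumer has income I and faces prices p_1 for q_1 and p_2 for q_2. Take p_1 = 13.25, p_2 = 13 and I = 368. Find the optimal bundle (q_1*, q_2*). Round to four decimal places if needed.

q_1* = 18.934, q_2* = 9.0096

Let q_1' = q_1−15, q_2' = q_2−5. MRS = q_2'/q_1' = p_1/p_2.
Substituting into the budget: q_1* = 15 + 0.5·(I − 15·p_1 − 5·p_2)/p_1, and q_2* = 5 + 0.5·(…)/p_2.
Discretionary income = 368 − 15·13.25 − 5·13 = 104.25; q_1* = 15 + 0.5·104.25/13.25 = 18.934; q_2* = 5 + 0.5·104.25/13 = 9.0096.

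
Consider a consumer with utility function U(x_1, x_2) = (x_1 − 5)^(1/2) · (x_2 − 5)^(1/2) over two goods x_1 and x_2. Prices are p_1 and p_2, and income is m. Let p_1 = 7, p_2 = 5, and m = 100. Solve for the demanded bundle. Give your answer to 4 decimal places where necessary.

MRS = (x_2−5)/(x_1−5). Tangency with p_1/p_2 gives x_2−5 = (p_1/p_2)·(x_1−5).
After buying the subsistence bundle (5, 5), a share 0.5 of the remaining income goes to x_1: x_1* = 5 + 0.5·(m − 5p_1 − 5p_2)/p_1.
Discretionary income = 100 − 5·7 − 5·5 = 40; x_1* = 5 + 0.5·40/7 = 7.8571; x_2* = 5 + 0.5·40/5 = 9.

x_1* = 7.8571, x_2* = 9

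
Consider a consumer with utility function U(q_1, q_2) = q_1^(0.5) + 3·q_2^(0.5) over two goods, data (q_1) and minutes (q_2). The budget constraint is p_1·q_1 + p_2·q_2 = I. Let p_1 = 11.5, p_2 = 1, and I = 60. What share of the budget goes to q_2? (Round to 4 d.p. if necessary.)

share on q_2 = 0.9904

With the ratio pinned down, the budget gives q_1* = I/(p_1 + p_2·(q_2/q_1)) and q_2* = (q_2/q_1)·q_1*.
Numerically q_2/q_1 = 1190.25, so q_1* = 60/(11.5 + 1·1190.25) = 0.0499 and q_2* = 1190.25·0.0499 = 59.4258.
Expenditure on q_2: 1·59.4258 = 59.4258; share = 0.9904.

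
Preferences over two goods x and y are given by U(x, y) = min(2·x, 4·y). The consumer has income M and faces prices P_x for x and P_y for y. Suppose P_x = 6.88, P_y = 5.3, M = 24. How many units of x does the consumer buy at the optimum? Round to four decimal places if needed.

Demand: x*(P_x,P_y,M) = 4·M/(4·P_x + 2·P_y), y* = 2·M/(4·P_x + 2·P_y).
Here 4·6.88 + 2·5.3 = 38.12, giving x* = 2.5184.

x* = 2.5184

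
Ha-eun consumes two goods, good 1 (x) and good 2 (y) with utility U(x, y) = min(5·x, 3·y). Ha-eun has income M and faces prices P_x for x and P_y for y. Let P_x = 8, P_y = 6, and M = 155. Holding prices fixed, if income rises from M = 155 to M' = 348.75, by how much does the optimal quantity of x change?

Leontief preferences: the optimum is at the kink where x/3 = y/5, i.e. y = (5/3)·x.
Budget: P_x·x + P_y·(5/3)·x = M, so (3·P_x + 5·P_y)·x = 3·M.
Demand: x*(P_x,P_y,M) = 3·M/(3·P_x + 5·P_y), y* = 5·M/(3·P_x + 5·P_y).
Here 3·8 + 5·6 = 54, giving x* = 8.6111.
At M' = 348.75: x* = 19.375. Change: 19.375 − 8.6111 = 10.7639.

Δx* = 10.7639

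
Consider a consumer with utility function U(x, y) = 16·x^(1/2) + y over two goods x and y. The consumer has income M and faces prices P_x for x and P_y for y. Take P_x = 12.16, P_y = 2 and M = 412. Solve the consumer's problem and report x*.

Thus x* = (8·P_y/P_x)² — independent of M — with the rest of income spent on y.
Plugging in: x* = (8·2/12.16)² = 1.7313.

x* = 1.7313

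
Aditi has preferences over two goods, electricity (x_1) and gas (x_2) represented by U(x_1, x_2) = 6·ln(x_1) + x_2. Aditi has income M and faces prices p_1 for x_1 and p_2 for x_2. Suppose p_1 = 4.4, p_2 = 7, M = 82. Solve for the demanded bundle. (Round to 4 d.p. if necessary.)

MU_x_1 = 6/x_1, MU_x_2 = 1. Tangency: 6/x_1 = p_1/p_2.
So x_1*(p_1,p_2) = 6·p_2/p_1, independent of income; and x_2* = (M − 6·p_2)/p_2.
At the given prices: x_1* = 6·7/4.4 = 9.5455, and x_2* = 5.7143.

x_1* = 9.5455, x_2* = 5.7143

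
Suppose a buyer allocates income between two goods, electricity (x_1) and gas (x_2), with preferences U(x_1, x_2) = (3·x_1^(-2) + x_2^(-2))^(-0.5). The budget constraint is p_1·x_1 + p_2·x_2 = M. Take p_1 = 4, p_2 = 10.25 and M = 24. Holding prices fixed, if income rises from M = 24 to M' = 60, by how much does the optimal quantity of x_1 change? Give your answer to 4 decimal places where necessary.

MRS = MU_x_1/MU_x_2 = 3·(x_2/x_1)^(3). Set equal to p_1/p_2.
Hence x_2/x_1 = ((1/3)·p_1/p_2)^(1/(3)), i.e. raised to the 1/3 power.
With the ratio pinned down, the budget gives x_1* = M/(p_1 + p_2·(x_2/x_1)) and x_2* = (x_2/x_1)·x_1*.
Numerically x_2/x_1 = 0.506685, so x_1* = 24/(4 + 10.25·0.506685) = 2.6105.
At M' = 60: x_1* = 6.5263. Change: 6.5263 − 2.6105 = 3.9158.

Δx_1* = 3.9158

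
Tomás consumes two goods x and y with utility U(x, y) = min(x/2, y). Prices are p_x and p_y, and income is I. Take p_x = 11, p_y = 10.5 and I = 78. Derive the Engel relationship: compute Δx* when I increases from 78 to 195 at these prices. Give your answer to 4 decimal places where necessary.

Δx* = 7.2

Demand: x*(p_x,p_y,I) = 2·I/(2·p_x + p_y), y* = I/(2·p_x + p_y).
Here 2·11 + 10.5 = 32.5, giving x* = 4.8.
At I' = 195: x* = 12. Change: 12 − 4.8 = 7.2.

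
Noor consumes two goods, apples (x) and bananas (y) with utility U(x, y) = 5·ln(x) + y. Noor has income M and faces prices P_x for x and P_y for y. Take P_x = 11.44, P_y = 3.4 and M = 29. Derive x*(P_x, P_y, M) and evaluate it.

MU_x = 5/x, MU_y = 1. Tangency: 5/x = P_x/P_y.
So x*(P_x,P_y) = 5·P_y/P_x, independent of income; and y* = (M − 5·P_y)/P_y.
At the given prices: x* = 5·3.4/11.44 = 1.486.

x* = 1.486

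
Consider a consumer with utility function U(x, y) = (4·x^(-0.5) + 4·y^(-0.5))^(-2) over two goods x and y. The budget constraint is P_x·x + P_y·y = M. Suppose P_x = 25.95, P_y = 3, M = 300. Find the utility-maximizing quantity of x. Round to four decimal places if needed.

x* = 7.7737

From the CES first-order condition, (y/x)^(1.5) = P_x/P_y.
Solve for the ratio: y/x = [P_x/P_y]^(2/3).
Substitute y = (y/x)·x into the budget: x* = M/(P_x + P_y·(y/x)).
Numerically y/x = 4.213834, so x* = 300/(25.95 + 3·4.213834) = 7.7737.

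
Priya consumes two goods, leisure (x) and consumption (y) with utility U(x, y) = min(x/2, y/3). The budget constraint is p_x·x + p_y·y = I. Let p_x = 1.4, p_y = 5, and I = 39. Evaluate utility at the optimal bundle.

V = 2.191

With perfect complements, no substitution: consume in ratio x:y = 2:3.
Budget: p_x·x + p_y·(3/2)·x = I, so (2·p_x + 3·p_y)·x = 2·I.
Demand: x*(p_x,p_y,I) = 2·I/(2·p_x + 3·p_y), y* = 3·I/(2·p_x + 3·p_y).
Here 2·1.4 + 3·5 = 17.8, giving x* = 4.382 and y* = 6.573.
Utility at the optimum: U(4.382, 6.573) = 2.191.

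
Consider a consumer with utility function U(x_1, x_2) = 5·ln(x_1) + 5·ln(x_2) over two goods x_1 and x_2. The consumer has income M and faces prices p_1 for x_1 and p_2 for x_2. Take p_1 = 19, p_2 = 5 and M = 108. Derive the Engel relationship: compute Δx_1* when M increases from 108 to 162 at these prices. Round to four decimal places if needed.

Δx_1* = 1.4211

The MRS is x_2/x_1. Set MRS = p_1/p_2.
So 5·p_2·x_2 = 5·p_1·x_1; combined with the budget, a share 0.5 of income goes to x_1.
Demand: x_1*(p_1,p_2,M) = 0.5·M/p_1 and x_2* = 0.5·M/p_2.
At p_1=19, p_2=5, M=108: x_1* = 0.5·108/19 = 2.8421.
At M' = 162: x_1* = 4.2632. Change: 4.2632 − 2.8421 = 1.4211.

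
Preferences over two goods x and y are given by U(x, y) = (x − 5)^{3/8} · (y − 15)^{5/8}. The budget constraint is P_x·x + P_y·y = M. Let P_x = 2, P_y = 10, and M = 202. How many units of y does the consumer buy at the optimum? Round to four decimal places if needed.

y* = 17.625

Discretionary income = 202 − 5·2 − 15·10 = 42; y* = 15 + 0.625·42/10 = 17.625.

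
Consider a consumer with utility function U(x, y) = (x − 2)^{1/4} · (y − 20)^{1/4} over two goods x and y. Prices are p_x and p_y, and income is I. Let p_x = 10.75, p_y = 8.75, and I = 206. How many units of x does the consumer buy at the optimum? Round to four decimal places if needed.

x* = 2.4419

This is Cobb-Douglas in (x−2, y−20): tangency gives 0.25·p_y·(y−20) = 0.25·p_x·(x−2).
Substituting into the budget: x* = 2 + 0.5·(I − 2·p_x − 20·p_y)/p_x, and y* = 20 + 0.5·(…)/p_y.
Discretionary income = 206 − 2·10.75 − 20·8.75 = 9.5; x* = 2 + 0.5·9.5/10.75 = 2.4419.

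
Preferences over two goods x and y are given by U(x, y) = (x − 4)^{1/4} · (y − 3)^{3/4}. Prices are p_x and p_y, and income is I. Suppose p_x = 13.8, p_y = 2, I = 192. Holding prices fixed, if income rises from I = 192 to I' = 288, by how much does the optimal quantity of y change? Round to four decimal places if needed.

MRS = (1/3)·(y−3)/(x−4). Tangency with p_x/p_y gives y−3 = 3·(p_x/p_y)·(x−4).
After buying the subsistence bundle (4, 3), a share 0.25 of the remaining income goes to x: x* = 4 + 0.25·(I − 4p_x − 3p_y)/p_x.
Discretionary income = 192 − 4·13.8 − 3·2 = 130.8; y* = 3 + 0.75·130.8/2 = 52.05.
At I' = 288: y* = 88.05. Change: 88.05 − 52.05 = 36.

Δy* = 36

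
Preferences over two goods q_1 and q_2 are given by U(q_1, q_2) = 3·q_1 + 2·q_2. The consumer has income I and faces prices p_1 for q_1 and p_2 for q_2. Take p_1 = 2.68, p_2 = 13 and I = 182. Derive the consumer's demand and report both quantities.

q_1* = 67.9104, q_2* = 0

Linear utility — the consumer picks whichever good has higher MU/price: 3/2.68 = 1.1194 vs 2/13 = 0.1538.
q_1 gives more utility per dollar, so spend all income on q_1: q_1* = I/p_1, q_2* = 0.
Numerically: q_1* = 67.9104, q_2* = 0.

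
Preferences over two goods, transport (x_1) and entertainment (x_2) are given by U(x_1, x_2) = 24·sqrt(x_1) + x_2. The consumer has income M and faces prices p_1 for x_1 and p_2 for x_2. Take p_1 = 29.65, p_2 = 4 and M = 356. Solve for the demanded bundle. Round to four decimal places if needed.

Utility is quasi-linear in x_2; the FOC for x_1 is 12/√x_1 = p_1/p_2.
Thus x_1* = (12·p_2/p_1)² — independent of M — with the rest of income spent on x_2.
Plugging in: x_1* = (12·4/29.65)² = 2.6208, x_2* = 69.5734.

x_1* = 2.6208, x_2* = 69.5734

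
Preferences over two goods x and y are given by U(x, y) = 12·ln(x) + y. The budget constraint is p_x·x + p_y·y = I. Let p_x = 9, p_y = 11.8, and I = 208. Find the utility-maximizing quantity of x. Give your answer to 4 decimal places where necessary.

Set MRS = p_x/p_y: (12/x)/1 = p_x/p_y.
So x*(p_x,p_y) = 12·p_y/p_x, independent of income; and y* = (I − 12·p_y)/p_y.
At the given prices: x* = 12·11.8/9 = 15.7333.

x* = 15.7333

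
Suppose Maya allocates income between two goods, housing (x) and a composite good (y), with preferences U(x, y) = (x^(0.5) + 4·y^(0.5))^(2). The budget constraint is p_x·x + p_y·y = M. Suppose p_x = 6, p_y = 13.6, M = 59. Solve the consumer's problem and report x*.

MU_x ∝ x^(-0.5), MU_y ∝ 4·y^(-0.5), so MRS = (1/4)·(y/x)^(0.5) = p_x/p_y.
Solve for the ratio: y/x = [4·p_x/p_y]^(2).
With the ratio pinned down, the budget gives x* = M/(p_x + p_y·(y/x)) and y* = (y/x)·x*.
Numerically y/x = 3.114187, so x* = 59/(6 + 13.6·3.114187) = 1.2202.

x* = 1.2202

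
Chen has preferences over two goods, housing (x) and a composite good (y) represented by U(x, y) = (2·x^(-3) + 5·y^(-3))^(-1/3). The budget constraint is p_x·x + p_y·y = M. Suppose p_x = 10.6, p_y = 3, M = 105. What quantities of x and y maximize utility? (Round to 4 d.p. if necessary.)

From the CES first-order condition, (2/5)·(y/x)^(4) = p_x/p_y.
Solve for the ratio: y/x = [(5/2)·p_x/p_y]^(0.25).
Substitute y = (y/x)·x into the budget: x* = M/(p_x + p_y·(y/x)).
Numerically y/x = 1.723976, so x* = 105/(10.6 + 3·1.723976) = 6.6574 and y* = 1.723976·6.6574 = 11.4772.

x* = 6.6574, y* = 11.4772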